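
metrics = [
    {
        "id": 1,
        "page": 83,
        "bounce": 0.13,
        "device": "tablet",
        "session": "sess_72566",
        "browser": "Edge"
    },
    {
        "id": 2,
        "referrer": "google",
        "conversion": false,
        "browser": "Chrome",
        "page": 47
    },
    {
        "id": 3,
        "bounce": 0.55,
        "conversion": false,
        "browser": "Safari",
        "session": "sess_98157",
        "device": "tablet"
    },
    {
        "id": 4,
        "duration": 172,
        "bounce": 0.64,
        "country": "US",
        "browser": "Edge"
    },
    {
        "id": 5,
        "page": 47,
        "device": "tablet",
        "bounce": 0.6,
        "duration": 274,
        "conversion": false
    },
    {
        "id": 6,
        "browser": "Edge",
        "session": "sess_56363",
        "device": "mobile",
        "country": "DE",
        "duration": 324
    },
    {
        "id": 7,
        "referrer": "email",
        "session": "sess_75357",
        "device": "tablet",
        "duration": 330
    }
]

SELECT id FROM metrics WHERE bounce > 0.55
[4, 5]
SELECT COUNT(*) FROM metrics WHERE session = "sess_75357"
1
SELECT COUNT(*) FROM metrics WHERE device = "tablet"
4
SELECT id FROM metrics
[1, 2, 3, 4, 5, 6, 7]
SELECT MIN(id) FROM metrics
1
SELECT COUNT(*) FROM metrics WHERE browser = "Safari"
1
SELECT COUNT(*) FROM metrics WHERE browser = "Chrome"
1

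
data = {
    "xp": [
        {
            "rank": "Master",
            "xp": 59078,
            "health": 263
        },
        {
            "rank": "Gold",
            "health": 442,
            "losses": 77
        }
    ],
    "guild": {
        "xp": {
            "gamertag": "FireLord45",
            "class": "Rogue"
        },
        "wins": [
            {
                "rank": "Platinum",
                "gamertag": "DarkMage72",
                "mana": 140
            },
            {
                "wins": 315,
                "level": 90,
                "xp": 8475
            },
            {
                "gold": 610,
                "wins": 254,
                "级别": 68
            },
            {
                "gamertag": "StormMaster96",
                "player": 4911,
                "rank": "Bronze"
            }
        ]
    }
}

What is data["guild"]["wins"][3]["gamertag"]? "StormMaster96"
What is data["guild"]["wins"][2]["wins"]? 254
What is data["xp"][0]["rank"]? "Master"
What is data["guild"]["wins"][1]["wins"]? 315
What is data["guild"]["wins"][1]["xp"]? 8475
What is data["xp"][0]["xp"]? 59078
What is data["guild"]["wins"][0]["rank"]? "Platinum"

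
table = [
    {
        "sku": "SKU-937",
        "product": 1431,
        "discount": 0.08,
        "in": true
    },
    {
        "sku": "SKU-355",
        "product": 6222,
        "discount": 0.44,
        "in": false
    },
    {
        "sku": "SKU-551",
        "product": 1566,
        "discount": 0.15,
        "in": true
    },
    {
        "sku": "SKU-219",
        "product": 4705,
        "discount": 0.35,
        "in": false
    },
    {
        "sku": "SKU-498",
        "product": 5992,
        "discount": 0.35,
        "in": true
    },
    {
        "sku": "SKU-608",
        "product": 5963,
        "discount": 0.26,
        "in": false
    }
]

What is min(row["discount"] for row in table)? 0.08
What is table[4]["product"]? 5992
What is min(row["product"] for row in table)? 1431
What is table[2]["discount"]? 0.15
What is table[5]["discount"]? 0.26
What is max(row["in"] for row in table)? True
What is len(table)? 6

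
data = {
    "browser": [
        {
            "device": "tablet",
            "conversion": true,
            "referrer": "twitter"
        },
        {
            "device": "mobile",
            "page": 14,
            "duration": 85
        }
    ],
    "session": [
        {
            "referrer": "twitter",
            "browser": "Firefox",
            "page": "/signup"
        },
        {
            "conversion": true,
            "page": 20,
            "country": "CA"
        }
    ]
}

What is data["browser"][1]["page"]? 14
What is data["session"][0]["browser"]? "Firefox"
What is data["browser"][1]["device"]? "mobile"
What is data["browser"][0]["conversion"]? True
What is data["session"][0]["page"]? "/signup"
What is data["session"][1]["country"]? "CA"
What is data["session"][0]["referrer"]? "twitter"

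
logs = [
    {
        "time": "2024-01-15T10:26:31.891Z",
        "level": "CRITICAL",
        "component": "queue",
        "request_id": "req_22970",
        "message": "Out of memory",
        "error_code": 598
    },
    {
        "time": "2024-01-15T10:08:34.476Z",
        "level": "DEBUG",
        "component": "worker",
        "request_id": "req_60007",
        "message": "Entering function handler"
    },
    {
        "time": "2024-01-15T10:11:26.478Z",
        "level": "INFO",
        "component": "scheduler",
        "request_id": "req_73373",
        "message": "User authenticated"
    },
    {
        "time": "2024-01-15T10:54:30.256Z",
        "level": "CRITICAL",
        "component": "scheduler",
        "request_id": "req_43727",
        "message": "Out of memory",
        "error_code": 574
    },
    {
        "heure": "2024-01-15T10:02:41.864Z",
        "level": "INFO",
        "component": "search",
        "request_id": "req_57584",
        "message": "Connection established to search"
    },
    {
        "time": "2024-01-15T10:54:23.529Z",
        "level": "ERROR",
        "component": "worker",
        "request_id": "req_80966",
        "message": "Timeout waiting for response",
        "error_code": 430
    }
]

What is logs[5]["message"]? "Timeout waiting for response"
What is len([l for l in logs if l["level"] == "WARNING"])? 0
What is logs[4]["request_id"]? "req_57584"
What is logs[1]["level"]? "DEBUG"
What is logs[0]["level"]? "CRITICAL"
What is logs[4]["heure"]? "2024-01-15T10:02:41.864Z"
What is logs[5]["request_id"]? "req_80966"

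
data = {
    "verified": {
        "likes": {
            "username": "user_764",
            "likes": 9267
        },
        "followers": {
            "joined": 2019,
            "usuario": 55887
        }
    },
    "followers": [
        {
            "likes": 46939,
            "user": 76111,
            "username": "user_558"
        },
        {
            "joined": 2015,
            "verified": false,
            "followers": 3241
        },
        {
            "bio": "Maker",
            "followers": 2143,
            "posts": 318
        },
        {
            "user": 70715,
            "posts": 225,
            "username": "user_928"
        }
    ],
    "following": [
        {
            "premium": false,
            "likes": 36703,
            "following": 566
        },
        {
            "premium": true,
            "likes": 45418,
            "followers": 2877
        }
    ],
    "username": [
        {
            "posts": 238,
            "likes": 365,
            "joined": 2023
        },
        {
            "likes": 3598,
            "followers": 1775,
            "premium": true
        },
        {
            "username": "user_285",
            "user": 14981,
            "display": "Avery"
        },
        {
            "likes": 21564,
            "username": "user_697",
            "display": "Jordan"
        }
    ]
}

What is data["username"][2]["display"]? "Avery"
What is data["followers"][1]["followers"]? 3241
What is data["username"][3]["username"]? "user_697"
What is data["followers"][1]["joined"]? 2015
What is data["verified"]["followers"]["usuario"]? 55887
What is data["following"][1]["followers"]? 2877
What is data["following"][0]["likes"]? 36703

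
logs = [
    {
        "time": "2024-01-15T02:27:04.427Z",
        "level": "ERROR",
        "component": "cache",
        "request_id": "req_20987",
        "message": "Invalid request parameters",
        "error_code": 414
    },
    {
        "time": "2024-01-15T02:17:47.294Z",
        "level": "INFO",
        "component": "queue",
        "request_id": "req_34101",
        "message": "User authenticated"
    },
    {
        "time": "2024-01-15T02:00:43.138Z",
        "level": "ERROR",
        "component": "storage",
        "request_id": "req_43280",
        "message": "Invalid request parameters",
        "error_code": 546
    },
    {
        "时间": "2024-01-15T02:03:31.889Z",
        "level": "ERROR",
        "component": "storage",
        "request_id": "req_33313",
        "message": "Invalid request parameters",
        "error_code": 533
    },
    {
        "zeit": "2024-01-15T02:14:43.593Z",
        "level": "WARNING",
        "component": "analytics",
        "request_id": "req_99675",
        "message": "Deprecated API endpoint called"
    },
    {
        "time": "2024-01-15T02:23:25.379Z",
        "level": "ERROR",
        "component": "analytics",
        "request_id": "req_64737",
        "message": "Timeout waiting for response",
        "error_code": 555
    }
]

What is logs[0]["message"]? "Invalid request parameters"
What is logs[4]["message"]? "Deprecated API endpoint called"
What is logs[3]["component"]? "storage"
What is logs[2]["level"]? "ERROR"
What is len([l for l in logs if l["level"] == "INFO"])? 1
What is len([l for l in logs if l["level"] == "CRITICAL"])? 0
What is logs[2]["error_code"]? 546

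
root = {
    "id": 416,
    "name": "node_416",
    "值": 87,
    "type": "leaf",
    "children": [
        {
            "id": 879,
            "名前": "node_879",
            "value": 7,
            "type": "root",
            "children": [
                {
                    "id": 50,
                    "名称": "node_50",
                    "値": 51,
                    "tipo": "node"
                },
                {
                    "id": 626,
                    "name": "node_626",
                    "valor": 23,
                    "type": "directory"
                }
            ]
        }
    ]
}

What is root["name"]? "node_416"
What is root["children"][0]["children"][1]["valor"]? 23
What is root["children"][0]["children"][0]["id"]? 50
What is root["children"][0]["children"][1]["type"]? "directory"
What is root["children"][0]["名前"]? "node_879"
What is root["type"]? "leaf"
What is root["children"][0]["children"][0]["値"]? 51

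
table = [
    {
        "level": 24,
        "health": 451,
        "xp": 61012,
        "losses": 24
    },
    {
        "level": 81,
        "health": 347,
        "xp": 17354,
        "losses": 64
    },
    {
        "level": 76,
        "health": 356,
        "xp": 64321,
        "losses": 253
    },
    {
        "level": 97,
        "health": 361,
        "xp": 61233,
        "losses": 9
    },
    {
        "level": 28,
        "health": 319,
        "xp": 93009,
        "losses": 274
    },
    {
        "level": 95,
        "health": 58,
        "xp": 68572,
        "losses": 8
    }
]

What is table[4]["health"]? 319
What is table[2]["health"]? 356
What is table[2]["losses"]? 253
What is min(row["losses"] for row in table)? 8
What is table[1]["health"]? 347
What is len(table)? 6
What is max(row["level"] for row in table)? 97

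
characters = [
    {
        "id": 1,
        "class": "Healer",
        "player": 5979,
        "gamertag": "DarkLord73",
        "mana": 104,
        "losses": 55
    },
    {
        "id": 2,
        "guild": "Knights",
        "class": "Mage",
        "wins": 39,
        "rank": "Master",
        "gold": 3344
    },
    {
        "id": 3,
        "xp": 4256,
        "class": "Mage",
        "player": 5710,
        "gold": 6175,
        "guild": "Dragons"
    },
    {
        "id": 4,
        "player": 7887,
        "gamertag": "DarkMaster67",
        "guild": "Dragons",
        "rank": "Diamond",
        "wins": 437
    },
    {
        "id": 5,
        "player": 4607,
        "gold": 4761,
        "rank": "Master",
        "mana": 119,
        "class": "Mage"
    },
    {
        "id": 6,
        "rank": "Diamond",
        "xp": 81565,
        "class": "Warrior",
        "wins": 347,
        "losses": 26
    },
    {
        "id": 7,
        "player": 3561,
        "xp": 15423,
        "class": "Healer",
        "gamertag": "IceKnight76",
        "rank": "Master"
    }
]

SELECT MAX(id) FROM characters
7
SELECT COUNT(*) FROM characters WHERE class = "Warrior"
1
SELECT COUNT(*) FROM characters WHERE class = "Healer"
2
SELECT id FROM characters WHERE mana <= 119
[1, 5]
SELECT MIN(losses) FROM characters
26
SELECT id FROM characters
[1, 2, 3, 4, 5, 6, 7]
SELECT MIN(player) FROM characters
3561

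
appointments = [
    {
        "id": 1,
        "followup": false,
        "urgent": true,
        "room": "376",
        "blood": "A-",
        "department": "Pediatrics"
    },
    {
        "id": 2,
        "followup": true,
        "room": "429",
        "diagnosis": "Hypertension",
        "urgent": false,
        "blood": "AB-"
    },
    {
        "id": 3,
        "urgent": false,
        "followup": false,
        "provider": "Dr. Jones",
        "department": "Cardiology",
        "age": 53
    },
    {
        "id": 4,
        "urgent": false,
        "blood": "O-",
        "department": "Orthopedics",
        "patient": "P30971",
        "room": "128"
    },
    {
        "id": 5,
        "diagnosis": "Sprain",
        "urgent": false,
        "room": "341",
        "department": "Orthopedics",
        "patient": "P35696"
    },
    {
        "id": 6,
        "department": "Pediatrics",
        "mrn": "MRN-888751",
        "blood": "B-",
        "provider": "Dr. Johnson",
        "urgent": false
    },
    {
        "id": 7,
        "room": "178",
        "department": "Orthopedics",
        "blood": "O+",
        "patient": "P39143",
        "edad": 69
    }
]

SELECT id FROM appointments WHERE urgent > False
[1]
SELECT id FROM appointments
[1, 2, 3, 4, 5, 6, 7]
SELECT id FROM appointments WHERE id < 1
[]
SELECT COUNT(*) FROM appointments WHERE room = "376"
1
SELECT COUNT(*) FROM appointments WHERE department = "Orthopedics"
3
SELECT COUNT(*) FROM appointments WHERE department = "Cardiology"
1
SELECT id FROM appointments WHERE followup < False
[]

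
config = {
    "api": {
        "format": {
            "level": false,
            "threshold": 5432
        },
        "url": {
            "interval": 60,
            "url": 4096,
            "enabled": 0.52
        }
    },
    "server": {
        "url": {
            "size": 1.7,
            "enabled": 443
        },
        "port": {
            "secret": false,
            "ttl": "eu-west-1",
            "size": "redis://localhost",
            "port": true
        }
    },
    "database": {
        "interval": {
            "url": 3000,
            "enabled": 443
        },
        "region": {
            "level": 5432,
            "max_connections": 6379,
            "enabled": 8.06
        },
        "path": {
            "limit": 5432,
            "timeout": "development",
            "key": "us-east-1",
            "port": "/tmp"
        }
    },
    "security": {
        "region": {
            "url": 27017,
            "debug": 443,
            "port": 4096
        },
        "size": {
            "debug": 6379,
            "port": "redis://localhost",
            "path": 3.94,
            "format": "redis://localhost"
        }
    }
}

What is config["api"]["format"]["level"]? False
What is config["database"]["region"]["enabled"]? 8.06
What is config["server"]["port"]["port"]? True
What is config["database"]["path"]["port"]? "/tmp"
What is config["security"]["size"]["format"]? "redis://localhost"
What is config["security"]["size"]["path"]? 3.94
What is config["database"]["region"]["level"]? 5432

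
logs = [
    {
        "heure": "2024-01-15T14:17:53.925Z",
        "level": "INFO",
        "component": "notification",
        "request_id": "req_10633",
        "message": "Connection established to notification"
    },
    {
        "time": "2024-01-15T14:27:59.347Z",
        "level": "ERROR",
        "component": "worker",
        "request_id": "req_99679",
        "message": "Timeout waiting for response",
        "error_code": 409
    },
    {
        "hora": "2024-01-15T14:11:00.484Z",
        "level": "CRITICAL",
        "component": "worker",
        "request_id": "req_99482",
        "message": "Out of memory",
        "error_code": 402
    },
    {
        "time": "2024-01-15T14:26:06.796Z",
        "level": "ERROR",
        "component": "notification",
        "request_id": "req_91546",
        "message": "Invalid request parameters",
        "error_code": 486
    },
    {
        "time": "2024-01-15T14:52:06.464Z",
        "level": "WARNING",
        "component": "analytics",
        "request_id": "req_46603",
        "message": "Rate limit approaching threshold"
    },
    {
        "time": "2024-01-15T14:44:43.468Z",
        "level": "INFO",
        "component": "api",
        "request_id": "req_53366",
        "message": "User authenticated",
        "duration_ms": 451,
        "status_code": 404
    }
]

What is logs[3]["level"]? "ERROR"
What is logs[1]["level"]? "ERROR"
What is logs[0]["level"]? "INFO"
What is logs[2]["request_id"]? "req_99482"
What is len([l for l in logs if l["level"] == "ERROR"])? 2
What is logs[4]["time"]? "2024-01-15T14:52:06.464Z"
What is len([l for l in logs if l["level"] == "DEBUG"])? 0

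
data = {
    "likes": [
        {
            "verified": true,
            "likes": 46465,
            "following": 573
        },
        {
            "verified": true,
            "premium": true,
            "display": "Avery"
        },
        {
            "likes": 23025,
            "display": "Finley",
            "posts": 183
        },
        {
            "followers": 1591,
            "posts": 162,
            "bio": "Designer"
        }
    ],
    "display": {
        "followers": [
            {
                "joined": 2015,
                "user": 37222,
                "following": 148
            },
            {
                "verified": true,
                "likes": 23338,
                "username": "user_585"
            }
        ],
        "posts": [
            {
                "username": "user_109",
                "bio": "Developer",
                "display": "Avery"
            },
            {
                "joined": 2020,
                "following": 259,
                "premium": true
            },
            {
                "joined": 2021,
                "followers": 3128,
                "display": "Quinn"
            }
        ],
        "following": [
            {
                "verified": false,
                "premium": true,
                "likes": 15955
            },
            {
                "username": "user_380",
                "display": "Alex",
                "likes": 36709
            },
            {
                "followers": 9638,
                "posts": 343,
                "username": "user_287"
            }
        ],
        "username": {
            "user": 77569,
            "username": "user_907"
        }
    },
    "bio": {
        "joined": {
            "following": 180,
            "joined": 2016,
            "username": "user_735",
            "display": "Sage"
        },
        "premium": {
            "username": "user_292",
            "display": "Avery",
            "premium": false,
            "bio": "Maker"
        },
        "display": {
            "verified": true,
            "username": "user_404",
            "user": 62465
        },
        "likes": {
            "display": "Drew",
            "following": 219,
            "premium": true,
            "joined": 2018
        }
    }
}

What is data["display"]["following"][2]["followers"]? 9638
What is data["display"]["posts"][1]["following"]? 259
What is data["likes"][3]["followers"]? 1591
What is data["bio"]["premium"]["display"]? "Avery"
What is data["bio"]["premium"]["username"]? "user_292"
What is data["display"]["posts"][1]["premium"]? True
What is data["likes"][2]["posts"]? 183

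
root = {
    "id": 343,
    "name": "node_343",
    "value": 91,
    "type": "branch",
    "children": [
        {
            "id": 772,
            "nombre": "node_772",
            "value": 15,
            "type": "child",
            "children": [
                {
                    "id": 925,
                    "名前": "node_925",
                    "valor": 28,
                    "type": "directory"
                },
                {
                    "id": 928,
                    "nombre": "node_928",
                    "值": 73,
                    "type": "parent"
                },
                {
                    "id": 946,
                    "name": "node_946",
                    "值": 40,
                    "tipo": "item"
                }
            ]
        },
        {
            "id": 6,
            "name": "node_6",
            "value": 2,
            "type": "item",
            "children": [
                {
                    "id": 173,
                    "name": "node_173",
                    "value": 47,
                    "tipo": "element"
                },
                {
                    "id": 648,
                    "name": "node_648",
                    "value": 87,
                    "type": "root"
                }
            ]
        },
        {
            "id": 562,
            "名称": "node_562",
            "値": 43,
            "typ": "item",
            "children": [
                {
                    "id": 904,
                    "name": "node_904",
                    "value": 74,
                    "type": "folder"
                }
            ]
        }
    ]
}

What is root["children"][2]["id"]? 562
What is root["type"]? "branch"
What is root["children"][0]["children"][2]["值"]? 40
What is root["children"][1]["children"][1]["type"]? "root"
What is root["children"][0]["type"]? "child"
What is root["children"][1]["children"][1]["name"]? "node_648"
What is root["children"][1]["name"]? "node_6"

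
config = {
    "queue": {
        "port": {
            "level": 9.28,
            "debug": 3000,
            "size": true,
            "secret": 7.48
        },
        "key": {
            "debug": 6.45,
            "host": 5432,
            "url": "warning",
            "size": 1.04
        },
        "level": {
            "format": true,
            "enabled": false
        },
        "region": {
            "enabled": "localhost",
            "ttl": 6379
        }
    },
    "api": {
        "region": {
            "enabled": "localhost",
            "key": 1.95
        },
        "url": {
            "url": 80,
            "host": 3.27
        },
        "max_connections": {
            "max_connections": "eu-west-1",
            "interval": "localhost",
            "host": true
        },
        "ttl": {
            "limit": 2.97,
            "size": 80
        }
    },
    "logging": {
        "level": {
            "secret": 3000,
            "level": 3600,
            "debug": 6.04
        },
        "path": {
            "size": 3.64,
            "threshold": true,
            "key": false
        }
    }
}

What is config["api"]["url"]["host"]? 3.27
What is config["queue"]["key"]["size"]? 1.04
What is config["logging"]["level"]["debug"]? 6.04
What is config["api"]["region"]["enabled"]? "localhost"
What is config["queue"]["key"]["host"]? 5432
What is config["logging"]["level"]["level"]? 3600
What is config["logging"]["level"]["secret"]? 3000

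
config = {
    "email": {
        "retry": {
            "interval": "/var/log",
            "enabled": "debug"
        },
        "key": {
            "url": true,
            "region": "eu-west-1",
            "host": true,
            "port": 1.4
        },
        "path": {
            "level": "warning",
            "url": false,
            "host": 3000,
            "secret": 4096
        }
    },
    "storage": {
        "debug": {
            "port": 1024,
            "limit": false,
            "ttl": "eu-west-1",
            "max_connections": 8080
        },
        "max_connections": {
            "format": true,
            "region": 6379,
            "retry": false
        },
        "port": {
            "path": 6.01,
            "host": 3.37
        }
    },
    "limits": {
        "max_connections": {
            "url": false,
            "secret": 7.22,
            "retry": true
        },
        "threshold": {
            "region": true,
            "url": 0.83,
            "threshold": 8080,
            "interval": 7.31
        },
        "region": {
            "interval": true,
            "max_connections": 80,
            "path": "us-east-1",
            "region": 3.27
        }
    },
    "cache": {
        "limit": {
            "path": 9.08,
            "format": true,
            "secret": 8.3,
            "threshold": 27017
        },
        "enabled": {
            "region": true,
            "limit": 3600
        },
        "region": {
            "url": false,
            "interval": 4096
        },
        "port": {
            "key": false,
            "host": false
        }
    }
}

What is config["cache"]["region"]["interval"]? 4096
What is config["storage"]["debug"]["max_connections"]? 8080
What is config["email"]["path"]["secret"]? 4096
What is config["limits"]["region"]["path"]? "us-east-1"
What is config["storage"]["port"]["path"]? 6.01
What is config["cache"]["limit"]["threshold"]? 27017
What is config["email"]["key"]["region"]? "eu-west-1"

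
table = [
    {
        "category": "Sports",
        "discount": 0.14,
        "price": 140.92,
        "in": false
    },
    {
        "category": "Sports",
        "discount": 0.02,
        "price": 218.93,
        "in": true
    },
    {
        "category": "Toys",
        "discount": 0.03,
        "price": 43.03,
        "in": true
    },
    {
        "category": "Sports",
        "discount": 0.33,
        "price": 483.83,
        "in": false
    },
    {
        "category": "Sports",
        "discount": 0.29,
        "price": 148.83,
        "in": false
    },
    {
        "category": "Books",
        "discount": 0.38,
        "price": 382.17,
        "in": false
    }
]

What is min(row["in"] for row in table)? False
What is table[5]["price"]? 382.17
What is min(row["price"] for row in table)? 43.03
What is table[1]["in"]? True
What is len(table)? 6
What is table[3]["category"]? "Sports"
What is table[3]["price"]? 483.83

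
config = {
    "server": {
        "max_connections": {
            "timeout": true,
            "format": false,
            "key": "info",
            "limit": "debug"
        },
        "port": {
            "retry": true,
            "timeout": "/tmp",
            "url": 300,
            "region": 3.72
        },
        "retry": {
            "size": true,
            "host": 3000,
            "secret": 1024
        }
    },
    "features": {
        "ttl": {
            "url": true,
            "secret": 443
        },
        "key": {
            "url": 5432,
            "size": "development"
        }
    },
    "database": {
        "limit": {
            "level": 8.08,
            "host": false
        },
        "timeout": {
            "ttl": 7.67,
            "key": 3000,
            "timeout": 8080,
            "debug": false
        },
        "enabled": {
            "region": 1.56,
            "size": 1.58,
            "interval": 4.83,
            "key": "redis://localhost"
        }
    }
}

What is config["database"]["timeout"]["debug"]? False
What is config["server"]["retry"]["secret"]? 1024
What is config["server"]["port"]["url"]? 300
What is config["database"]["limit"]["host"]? False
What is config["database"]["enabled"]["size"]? 1.58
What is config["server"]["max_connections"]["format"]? False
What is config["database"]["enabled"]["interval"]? 4.83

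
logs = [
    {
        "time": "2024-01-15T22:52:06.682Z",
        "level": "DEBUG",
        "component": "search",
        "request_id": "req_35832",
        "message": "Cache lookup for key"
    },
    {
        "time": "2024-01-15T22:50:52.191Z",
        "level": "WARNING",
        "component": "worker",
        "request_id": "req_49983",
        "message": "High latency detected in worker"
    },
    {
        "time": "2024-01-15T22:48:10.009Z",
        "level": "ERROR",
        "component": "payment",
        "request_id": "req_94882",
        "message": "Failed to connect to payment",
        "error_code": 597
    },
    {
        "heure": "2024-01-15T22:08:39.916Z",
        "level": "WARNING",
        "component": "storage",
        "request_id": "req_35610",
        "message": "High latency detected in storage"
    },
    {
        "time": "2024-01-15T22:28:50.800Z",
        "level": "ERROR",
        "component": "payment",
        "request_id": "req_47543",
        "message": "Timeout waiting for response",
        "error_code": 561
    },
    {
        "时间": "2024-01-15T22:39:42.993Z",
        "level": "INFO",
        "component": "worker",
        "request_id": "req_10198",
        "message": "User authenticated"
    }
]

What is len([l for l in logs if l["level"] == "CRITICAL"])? 0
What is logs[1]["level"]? "WARNING"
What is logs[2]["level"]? "ERROR"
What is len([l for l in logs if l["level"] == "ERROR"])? 2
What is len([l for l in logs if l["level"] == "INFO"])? 1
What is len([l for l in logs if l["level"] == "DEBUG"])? 1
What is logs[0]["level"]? "DEBUG"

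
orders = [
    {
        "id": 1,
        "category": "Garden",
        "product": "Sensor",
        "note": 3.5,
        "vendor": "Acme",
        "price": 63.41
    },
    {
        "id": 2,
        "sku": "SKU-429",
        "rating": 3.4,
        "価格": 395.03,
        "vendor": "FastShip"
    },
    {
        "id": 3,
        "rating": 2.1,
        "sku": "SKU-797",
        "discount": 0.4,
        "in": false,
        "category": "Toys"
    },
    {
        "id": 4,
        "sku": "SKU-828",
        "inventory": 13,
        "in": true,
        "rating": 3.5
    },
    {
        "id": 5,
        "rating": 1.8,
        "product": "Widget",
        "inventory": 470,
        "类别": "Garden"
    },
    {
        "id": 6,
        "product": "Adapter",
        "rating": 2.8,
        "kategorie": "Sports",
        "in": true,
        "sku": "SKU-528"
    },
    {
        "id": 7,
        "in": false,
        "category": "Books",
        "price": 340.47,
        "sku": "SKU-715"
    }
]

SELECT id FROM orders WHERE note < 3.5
[]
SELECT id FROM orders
[1, 2, 3, 4, 5, 6, 7]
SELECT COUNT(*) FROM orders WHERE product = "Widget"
1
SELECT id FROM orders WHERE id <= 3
[1, 2, 3]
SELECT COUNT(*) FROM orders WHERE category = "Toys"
1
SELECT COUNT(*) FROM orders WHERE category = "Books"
1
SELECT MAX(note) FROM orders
3.5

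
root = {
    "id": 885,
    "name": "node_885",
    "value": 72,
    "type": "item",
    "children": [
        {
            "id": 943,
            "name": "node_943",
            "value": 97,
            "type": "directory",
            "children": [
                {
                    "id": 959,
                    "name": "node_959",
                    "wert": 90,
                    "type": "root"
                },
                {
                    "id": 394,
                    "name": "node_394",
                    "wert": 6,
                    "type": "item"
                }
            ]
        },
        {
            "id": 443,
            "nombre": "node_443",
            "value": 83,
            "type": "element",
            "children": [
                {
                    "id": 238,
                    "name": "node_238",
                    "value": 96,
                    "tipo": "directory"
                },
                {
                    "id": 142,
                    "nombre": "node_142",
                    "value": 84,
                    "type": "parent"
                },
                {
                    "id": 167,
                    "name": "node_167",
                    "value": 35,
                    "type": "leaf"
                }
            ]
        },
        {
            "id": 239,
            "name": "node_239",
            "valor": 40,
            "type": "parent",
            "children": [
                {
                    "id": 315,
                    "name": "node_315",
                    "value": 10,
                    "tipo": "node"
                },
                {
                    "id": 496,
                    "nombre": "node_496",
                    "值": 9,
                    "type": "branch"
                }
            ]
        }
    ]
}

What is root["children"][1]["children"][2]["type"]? "leaf"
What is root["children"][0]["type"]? "directory"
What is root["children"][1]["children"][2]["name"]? "node_167"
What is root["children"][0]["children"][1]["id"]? 394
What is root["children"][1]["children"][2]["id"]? 167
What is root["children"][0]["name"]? "node_943"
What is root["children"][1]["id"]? 443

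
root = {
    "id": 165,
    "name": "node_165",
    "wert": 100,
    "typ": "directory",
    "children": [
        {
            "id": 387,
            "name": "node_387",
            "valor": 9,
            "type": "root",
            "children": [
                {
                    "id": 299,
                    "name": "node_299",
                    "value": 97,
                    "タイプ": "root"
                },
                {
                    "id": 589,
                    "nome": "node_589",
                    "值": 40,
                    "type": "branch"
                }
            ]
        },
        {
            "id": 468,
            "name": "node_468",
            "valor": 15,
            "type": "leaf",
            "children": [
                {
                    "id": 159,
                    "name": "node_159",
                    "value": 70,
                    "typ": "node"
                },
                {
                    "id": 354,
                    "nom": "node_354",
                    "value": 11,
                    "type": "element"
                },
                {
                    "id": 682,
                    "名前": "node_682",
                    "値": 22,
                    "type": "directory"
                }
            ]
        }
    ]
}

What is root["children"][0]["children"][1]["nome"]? "node_589"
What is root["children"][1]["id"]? 468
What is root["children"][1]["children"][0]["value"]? 70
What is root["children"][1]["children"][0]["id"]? 159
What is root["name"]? "node_165"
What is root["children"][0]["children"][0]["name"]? "node_299"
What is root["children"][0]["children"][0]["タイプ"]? "root"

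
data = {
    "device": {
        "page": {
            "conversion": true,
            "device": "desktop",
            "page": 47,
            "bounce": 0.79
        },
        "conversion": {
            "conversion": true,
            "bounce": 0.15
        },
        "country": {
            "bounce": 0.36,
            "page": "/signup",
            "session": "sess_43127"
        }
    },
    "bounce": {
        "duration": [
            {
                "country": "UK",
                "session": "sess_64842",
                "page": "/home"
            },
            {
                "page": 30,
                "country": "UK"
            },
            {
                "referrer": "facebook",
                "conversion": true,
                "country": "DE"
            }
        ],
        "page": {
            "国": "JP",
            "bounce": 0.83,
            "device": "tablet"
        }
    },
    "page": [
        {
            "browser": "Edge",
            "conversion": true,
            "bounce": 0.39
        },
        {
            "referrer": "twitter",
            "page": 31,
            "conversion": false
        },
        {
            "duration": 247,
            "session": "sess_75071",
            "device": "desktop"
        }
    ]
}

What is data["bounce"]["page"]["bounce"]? 0.83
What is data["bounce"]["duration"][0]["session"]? "sess_64842"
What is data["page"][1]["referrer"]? "twitter"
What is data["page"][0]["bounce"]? 0.39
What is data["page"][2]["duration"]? 247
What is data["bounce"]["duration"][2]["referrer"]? "facebook"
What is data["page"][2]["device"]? "desktop"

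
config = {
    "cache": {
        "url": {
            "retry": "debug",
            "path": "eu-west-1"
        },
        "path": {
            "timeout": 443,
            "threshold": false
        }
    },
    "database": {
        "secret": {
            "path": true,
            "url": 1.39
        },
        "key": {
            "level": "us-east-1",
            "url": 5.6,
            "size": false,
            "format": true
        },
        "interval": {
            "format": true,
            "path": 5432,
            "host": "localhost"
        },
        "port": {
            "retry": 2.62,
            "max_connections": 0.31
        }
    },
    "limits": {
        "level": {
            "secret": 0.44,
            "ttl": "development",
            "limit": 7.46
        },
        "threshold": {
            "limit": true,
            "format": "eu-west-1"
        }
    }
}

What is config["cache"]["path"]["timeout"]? 443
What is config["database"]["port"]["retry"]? 2.62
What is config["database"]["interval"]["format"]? True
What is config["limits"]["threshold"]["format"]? "eu-west-1"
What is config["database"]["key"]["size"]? False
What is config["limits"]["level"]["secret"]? 0.44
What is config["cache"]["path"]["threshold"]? False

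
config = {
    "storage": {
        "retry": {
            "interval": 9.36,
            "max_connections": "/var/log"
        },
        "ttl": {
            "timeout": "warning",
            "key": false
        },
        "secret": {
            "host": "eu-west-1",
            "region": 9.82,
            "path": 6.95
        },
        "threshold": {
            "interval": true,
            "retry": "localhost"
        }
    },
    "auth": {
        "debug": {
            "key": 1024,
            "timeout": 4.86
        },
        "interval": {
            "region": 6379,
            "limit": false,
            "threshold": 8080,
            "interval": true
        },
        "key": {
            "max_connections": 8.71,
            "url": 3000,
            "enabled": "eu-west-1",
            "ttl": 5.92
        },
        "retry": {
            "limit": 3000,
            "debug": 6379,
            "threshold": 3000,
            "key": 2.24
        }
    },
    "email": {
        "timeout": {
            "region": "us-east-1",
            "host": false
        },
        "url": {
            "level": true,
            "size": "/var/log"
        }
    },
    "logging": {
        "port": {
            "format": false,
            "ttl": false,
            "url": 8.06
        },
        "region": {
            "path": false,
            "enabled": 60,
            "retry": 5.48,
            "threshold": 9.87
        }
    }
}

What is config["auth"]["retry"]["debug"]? 6379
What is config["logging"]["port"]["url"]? 8.06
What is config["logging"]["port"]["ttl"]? False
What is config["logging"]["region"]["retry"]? 5.48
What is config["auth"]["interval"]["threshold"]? 8080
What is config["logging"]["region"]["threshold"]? 9.87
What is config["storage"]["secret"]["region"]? 9.82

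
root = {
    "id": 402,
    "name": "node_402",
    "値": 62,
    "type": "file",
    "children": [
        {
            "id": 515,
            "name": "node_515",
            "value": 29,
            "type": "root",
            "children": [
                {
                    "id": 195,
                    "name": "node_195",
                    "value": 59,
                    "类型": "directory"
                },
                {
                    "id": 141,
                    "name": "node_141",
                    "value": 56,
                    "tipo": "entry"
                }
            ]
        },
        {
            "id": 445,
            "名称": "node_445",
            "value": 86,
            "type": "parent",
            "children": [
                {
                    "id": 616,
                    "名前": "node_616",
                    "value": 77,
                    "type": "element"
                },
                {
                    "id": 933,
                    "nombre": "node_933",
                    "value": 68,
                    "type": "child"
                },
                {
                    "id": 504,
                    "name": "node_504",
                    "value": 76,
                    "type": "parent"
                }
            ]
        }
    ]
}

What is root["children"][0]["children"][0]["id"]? 195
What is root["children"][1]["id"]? 445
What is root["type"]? "file"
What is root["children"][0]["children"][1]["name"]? "node_141"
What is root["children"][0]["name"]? "node_515"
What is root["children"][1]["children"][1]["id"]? 933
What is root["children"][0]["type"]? "root"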